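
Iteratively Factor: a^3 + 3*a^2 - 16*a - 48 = (a + 3)*(a^2 - 16) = (a + 3)*(a + 4)*(a - 4)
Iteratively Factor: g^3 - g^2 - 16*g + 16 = (g - 4)*(g^2 + 3*g - 4) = (g - 4)*(g + 4)*(g - 1)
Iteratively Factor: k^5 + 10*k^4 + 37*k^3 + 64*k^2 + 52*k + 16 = (k + 2)*(k^4 + 8*k^3 + 21*k^2 + 22*k + 8) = (k + 2)*(k + 4)*(k^3 + 4*k^2 + 5*k + 2) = (k + 1)*(k + 2)*(k + 4)*(k^2 + 3*k + 2) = (k + 1)^2*(k + 2)*(k + 4)*(k + 2)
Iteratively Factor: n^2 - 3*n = (n)*(n - 3)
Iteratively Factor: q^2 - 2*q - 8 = (q + 2)*(q - 4)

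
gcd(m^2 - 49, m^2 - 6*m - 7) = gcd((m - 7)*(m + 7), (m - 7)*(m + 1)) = m - 7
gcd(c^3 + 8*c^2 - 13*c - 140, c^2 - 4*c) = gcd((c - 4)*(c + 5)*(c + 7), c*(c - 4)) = c - 4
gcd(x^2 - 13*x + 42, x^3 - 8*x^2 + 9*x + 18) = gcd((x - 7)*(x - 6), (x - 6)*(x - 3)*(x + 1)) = x - 6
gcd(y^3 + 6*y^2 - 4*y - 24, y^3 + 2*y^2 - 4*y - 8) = y^2 - 4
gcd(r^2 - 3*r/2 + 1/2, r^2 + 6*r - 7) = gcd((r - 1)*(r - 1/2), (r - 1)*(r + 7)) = r - 1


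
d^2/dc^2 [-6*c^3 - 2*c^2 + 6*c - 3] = -36*c - 4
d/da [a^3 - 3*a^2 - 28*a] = 3*a^2 - 6*a - 28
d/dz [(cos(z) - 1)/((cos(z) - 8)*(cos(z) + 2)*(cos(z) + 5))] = 2*(cos(z)^3 - 2*cos(z)^2 + cos(z) + 63)*sin(z)/((cos(z) - 8)^2*(cos(z) + 2)^2*(cos(z) + 5)^2)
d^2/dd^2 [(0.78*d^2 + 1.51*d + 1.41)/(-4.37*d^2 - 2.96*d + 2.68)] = (-37.493726*d^3 - 216.370062*d^2 - 215.538888*d - 92.896024)/(83.453453*d^6 + 169.580472*d^5 - 38.6745*d^4 - 182.06368*d^3 + 23.718*d^2 + 63.779712*d - 19.248832)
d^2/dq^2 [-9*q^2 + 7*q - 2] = -18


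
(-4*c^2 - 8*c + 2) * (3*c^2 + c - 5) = -12*c^4 - 28*c^3 + 18*c^2 + 42*c - 10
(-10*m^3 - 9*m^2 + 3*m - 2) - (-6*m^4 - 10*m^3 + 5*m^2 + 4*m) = 6*m^4 - 14*m^2 - m - 2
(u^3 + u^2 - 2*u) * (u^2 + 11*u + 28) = u^5 + 12*u^4 + 37*u^3 + 6*u^2 - 56*u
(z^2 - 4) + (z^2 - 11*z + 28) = 2*z^2 - 11*z + 24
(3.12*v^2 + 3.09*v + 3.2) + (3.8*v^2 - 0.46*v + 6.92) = 6.92*v^2 + 2.63*v + 10.12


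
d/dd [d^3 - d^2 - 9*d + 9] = 3*d^2 - 2*d - 9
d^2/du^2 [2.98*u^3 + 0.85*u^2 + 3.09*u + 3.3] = 17.88*u + 1.7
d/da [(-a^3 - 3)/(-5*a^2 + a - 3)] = (3*a^2*(5*a^2 - a + 3) - (10*a - 1)*(a^3 + 3))/(5*a^2 - a + 3)^2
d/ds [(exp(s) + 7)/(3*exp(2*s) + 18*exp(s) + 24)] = (-2*(exp(s) + 3)*(exp(s) + 7) + exp(2*s) + 6*exp(s) + 8)*exp(s)/(3*(exp(2*s) + 6*exp(s) + 8)^2)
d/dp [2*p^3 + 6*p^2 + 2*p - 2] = 6*p^2 + 12*p + 2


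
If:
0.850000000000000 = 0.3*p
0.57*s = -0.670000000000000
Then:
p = 2.83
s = -1.18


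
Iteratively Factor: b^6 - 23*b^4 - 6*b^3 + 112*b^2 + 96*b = (b + 4)*(b^5 - 4*b^4 - 7*b^3 + 22*b^2 + 24*b) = (b - 4)*(b + 4)*(b^4 - 7*b^2 - 6*b) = (b - 4)*(b - 3)*(b + 4)*(b^3 + 3*b^2 + 2*b) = (b - 4)*(b - 3)*(b + 1)*(b + 4)*(b^2 + 2*b) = (b - 4)*(b - 3)*(b + 1)*(b + 2)*(b + 4)*(b)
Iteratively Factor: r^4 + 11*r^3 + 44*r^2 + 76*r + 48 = (r + 4)*(r^3 + 7*r^2 + 16*r + 12) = (r + 3)*(r + 4)*(r^2 + 4*r + 4) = (r + 2)*(r + 3)*(r + 4)*(r + 2)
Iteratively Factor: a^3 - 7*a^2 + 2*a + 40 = (a - 5)*(a^2 - 2*a - 8) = (a - 5)*(a - 4)*(a + 2)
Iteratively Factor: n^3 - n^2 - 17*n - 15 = (n + 3)*(n^2 - 4*n - 5) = (n + 1)*(n + 3)*(n - 5)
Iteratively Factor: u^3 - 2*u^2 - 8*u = (u - 4)*(u^2 + 2*u) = u*(u - 4)*(u + 2)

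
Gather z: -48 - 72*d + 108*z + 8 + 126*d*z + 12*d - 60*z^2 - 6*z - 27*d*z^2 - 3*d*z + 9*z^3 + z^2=-60*d + 9*z^3 + z^2*(-27*d - 59) + z*(123*d + 102) - 40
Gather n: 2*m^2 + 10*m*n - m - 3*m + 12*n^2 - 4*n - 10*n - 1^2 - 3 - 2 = 2*m^2 - 4*m + 12*n^2 + n*(10*m - 14) - 6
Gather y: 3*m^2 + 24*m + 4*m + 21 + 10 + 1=3*m^2 + 28*m + 32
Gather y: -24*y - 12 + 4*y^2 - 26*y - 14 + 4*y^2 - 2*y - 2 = 8*y^2 - 52*y - 28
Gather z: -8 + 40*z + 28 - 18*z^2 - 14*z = -18*z^2 + 26*z + 20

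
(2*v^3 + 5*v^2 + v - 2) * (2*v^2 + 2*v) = 4*v^5 + 14*v^4 + 12*v^3 - 2*v^2 - 4*v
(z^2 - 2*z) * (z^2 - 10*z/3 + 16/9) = z^4 - 16*z^3/3 + 76*z^2/9 - 32*z/9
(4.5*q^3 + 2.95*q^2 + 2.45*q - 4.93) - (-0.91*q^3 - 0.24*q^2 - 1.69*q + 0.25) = 5.41*q^3 + 3.19*q^2 + 4.14*q - 5.18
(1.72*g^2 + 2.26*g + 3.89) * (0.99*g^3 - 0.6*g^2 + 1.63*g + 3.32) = 1.7028*g^5 + 1.2054*g^4 + 5.2987*g^3 + 7.0602*g^2 + 13.8439*g + 12.9148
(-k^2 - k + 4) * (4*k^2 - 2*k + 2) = -4*k^4 - 2*k^3 + 16*k^2 - 10*k + 8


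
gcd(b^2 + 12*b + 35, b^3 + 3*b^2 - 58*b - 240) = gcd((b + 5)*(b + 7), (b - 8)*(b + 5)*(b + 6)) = b + 5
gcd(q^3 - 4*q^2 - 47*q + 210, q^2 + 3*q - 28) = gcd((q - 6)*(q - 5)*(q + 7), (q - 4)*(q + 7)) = q + 7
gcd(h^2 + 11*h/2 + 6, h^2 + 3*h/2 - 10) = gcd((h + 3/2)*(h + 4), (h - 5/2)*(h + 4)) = h + 4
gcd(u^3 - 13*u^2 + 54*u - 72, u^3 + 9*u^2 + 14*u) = 1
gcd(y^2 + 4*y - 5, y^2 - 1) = y - 1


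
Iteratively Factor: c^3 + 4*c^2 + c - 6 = (c - 1)*(c^2 + 5*c + 6) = (c - 1)*(c + 3)*(c + 2)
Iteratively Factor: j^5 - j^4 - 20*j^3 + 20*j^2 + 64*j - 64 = (j - 1)*(j^4 - 20*j^2 + 64) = (j - 4)*(j - 1)*(j^3 + 4*j^2 - 4*j - 16) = (j - 4)*(j - 1)*(j + 4)*(j^2 - 4) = (j - 4)*(j - 2)*(j - 1)*(j + 4)*(j + 2)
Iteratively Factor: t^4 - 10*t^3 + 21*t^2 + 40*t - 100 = (t - 2)*(t^3 - 8*t^2 + 5*t + 50) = (t - 5)*(t - 2)*(t^2 - 3*t - 10) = (t - 5)*(t - 2)*(t + 2)*(t - 5)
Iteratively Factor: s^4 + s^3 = (s)*(s^3 + s^2) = s^2*(s^2 + s) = s^2*(s + 1)*(s)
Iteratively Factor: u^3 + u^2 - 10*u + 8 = (u + 4)*(u^2 - 3*u + 2) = (u - 1)*(u + 4)*(u - 2)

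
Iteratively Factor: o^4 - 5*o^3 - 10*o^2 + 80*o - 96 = (o + 4)*(o^3 - 9*o^2 + 26*o - 24) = (o - 2)*(o + 4)*(o^2 - 7*o + 12) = (o - 4)*(o - 2)*(o + 4)*(o - 3)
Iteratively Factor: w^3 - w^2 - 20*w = (w + 4)*(w^2 - 5*w) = w*(w + 4)*(w - 5)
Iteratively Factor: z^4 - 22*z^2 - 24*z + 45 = (z + 3)*(z^3 - 3*z^2 - 13*z + 15) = (z - 1)*(z + 3)*(z^2 - 2*z - 15) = (z - 1)*(z + 3)^2*(z - 5)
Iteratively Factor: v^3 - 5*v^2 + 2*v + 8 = (v + 1)*(v^2 - 6*v + 8) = (v - 2)*(v + 1)*(v - 4)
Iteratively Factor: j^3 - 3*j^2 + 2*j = (j - 2)*(j^2 - j) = (j - 2)*(j - 1)*(j)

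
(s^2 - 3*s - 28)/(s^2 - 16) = (s - 7)/(s - 4)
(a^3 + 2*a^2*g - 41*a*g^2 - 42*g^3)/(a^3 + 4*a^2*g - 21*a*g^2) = (a^2 - 5*a*g - 6*g^2)/(a*(a - 3*g))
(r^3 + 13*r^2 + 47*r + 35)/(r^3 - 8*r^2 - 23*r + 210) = (r^2 + 8*r + 7)/(r^2 - 13*r + 42)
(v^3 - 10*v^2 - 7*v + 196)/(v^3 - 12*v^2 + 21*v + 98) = (v + 4)/(v + 2)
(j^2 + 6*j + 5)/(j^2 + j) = (j + 5)/j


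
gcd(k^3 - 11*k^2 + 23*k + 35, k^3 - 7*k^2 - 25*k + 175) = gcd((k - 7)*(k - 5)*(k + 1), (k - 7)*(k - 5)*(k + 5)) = k^2 - 12*k + 35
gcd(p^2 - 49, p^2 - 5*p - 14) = p - 7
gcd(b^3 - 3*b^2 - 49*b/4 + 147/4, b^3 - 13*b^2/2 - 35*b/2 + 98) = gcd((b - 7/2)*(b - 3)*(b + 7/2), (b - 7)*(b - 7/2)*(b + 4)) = b - 7/2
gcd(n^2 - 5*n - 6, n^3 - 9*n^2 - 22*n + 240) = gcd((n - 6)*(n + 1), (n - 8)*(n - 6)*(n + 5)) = n - 6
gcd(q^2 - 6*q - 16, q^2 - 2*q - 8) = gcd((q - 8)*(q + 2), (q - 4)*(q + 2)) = q + 2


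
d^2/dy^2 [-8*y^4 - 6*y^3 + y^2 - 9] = -96*y^2 - 36*y + 2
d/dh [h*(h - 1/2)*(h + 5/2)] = 3*h^2 + 4*h - 5/4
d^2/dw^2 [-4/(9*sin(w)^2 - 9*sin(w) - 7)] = 36*(-36*sin(w)^4 + 27*sin(w)^3 + 17*sin(w)^2 - 47*sin(w) + 32)/(-9*sin(w)^2 + 9*sin(w) + 7)^3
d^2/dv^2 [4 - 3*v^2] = -6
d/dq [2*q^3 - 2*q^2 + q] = 6*q^2 - 4*q + 1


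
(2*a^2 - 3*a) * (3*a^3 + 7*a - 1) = 6*a^5 - 9*a^4 + 14*a^3 - 23*a^2 + 3*a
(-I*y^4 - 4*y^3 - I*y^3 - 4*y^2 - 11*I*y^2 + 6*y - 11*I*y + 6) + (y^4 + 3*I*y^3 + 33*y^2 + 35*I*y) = y^4 - I*y^4 - 4*y^3 + 2*I*y^3 + 29*y^2 - 11*I*y^2 + 6*y + 24*I*y + 6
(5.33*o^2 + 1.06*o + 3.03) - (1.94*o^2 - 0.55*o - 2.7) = 3.39*o^2 + 1.61*o + 5.73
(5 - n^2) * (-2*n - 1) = 2*n^3 + n^2 - 10*n - 5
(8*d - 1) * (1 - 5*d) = -40*d^2 + 13*d - 1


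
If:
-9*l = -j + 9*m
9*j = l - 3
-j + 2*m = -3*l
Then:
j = -27/74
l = -21/74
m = 9/37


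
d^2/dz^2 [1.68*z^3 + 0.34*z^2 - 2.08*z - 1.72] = 10.08*z + 0.68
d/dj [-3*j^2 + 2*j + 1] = 2 - 6*j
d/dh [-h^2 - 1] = -2*h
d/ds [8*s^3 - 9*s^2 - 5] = 6*s*(4*s - 3)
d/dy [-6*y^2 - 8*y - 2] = -12*y - 8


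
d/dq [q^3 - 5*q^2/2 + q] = 3*q^2 - 5*q + 1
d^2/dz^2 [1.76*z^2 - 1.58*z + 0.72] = 3.52000000000000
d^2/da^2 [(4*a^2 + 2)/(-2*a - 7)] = -408/(8*a^3 + 84*a^2 + 294*a + 343)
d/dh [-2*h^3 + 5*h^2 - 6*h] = -6*h^2 + 10*h - 6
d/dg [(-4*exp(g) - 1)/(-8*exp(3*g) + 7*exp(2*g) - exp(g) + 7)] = (-(4*exp(g) + 1)*(24*exp(2*g) - 14*exp(g) + 1) + 32*exp(3*g) - 28*exp(2*g) + 4*exp(g) - 28)*exp(g)/(8*exp(3*g) - 7*exp(2*g) + exp(g) - 7)^2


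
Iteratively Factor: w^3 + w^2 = (w)*(w^2 + w) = w*(w + 1)*(w)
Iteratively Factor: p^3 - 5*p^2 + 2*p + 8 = (p - 2)*(p^2 - 3*p - 4) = (p - 4)*(p - 2)*(p + 1)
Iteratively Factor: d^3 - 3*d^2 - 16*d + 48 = (d - 4)*(d^2 + d - 12) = (d - 4)*(d + 4)*(d - 3)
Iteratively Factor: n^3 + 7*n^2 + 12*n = (n + 3)*(n^2 + 4*n) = (n + 3)*(n + 4)*(n)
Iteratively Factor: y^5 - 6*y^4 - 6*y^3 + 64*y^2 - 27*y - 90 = (y - 2)*(y^4 - 4*y^3 - 14*y^2 + 36*y + 45) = (y - 2)*(y + 1)*(y^3 - 5*y^2 - 9*y + 45) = (y - 3)*(y - 2)*(y + 1)*(y^2 - 2*y - 15) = (y - 5)*(y - 3)*(y - 2)*(y + 1)*(y + 3)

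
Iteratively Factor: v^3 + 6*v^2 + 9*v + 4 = (v + 1)*(v^2 + 5*v + 4) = (v + 1)*(v + 4)*(v + 1)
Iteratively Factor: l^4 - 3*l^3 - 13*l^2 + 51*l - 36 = (l + 4)*(l^3 - 7*l^2 + 15*l - 9) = (l - 1)*(l + 4)*(l^2 - 6*l + 9) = (l - 3)*(l - 1)*(l + 4)*(l - 3)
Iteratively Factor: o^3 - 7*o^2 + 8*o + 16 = (o + 1)*(o^2 - 8*o + 16) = (o - 4)*(o + 1)*(o - 4)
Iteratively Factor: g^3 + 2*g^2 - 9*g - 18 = (g - 3)*(g^2 + 5*g + 6) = (g - 3)*(g + 3)*(g + 2)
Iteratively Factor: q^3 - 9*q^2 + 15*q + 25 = (q - 5)*(q^2 - 4*q - 5) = (q - 5)*(q + 1)*(q - 5)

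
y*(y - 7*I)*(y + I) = y^3 - 6*I*y^2 + 7*y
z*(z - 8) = z^2 - 8*z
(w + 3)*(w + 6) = w^2 + 9*w + 18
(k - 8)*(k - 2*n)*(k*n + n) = k^3*n - 2*k^2*n^2 - 7*k^2*n + 14*k*n^2 - 8*k*n + 16*n^2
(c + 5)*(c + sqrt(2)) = c^2 + sqrt(2)*c + 5*c + 5*sqrt(2)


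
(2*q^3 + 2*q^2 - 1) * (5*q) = 10*q^4 + 10*q^3 - 5*q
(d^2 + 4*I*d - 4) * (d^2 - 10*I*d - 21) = d^4 - 6*I*d^3 + 15*d^2 - 44*I*d + 84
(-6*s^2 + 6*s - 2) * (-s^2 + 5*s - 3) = 6*s^4 - 36*s^3 + 50*s^2 - 28*s + 6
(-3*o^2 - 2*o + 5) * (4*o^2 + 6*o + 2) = -12*o^4 - 26*o^3 + 2*o^2 + 26*o + 10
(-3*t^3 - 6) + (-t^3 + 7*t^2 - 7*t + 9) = -4*t^3 + 7*t^2 - 7*t + 3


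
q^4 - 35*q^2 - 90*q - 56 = (q - 7)*(q + 1)*(q + 2)*(q + 4)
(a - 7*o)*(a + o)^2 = a^3 - 5*a^2*o - 13*a*o^2 - 7*o^3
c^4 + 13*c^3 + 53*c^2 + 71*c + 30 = (c + 1)^2*(c + 5)*(c + 6)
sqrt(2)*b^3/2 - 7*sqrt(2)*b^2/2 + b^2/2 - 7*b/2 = b*(b - 7)*(sqrt(2)*b/2 + 1/2)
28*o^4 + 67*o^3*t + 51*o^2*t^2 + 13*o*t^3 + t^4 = (o + t)^2*(4*o + t)*(7*o + t)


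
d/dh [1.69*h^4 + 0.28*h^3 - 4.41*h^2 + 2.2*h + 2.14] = 6.76*h^3 + 0.84*h^2 - 8.82*h + 2.2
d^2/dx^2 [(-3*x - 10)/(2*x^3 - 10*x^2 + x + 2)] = 2*(-(3*x + 10)*(6*x^2 - 20*x + 1)^2 + (18*x^2 - 60*x + 2*(3*x - 5)*(3*x + 10) + 3)*(2*x^3 - 10*x^2 + x + 2))/(2*x^3 - 10*x^2 + x + 2)^3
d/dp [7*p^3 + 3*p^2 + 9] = 3*p*(7*p + 2)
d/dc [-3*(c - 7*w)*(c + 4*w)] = -6*c + 9*w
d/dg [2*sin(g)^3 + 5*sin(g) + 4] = (6*sin(g)^2 + 5)*cos(g)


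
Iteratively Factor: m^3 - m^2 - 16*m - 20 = (m - 5)*(m^2 + 4*m + 4) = (m - 5)*(m + 2)*(m + 2)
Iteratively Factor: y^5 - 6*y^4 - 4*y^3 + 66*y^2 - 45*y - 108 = (y - 3)*(y^4 - 3*y^3 - 13*y^2 + 27*y + 36) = (y - 4)*(y - 3)*(y^3 + y^2 - 9*y - 9) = (y - 4)*(y - 3)*(y + 3)*(y^2 - 2*y - 3) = (y - 4)*(y - 3)^2*(y + 3)*(y + 1)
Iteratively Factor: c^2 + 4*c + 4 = (c + 2)*(c + 2)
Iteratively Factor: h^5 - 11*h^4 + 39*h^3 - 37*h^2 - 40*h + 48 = (h - 4)*(h^4 - 7*h^3 + 11*h^2 + 7*h - 12) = (h - 4)*(h - 1)*(h^3 - 6*h^2 + 5*h + 12) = (h - 4)^2*(h - 1)*(h^2 - 2*h - 3) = (h - 4)^2*(h - 3)*(h - 1)*(h + 1)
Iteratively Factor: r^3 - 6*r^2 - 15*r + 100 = (r - 5)*(r^2 - r - 20) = (r - 5)*(r + 4)*(r - 5)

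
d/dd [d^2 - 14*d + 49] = 2*d - 14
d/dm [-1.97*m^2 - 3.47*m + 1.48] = -3.94*m - 3.47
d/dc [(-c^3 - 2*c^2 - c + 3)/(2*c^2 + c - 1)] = (-2*c^4 - 2*c^3 + 3*c^2 - 8*c - 2)/(4*c^4 + 4*c^3 - 3*c^2 - 2*c + 1)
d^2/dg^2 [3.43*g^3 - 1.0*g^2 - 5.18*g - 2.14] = 20.58*g - 2.0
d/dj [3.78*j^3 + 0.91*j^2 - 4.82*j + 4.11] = 11.34*j^2 + 1.82*j - 4.82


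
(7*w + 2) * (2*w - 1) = 14*w^2 - 3*w - 2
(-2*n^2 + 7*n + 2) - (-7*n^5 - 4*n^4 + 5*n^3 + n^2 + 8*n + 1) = 7*n^5 + 4*n^4 - 5*n^3 - 3*n^2 - n + 1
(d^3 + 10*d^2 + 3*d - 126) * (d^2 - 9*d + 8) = d^5 + d^4 - 79*d^3 - 73*d^2 + 1158*d - 1008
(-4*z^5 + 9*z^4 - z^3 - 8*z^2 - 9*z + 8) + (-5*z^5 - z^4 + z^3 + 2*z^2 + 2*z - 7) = -9*z^5 + 8*z^4 - 6*z^2 - 7*z + 1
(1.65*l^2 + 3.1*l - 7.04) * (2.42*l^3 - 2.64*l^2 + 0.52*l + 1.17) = 3.993*l^5 + 3.146*l^4 - 24.3628*l^3 + 22.1281*l^2 - 0.0338000000000003*l - 8.2368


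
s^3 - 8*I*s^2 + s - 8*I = (s - 8*I)*(s - I)*(s + I)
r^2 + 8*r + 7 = (r + 1)*(r + 7)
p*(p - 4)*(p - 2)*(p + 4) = p^4 - 2*p^3 - 16*p^2 + 32*p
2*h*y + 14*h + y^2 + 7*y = (2*h + y)*(y + 7)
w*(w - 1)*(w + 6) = w^3 + 5*w^2 - 6*w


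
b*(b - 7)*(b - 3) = b^3 - 10*b^2 + 21*b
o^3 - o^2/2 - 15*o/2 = o*(o - 3)*(o + 5/2)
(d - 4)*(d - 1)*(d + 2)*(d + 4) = d^4 + d^3 - 18*d^2 - 16*d + 32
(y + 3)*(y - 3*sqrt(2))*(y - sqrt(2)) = y^3 - 4*sqrt(2)*y^2 + 3*y^2 - 12*sqrt(2)*y + 6*y + 18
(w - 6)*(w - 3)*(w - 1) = w^3 - 10*w^2 + 27*w - 18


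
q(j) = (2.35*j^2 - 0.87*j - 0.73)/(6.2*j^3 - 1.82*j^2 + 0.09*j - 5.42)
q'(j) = (4.7*j - 0.87)/(6.2*j^3 - 1.82*j^2 + 0.09*j - 5.42) + (-18.6*j^2 + 3.64*j - 0.09)*(2.35*j^2 - 0.87*j - 0.73)/(6.2*j^3 - 1.82*j^2 + 0.09*j - 5.42)^2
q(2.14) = 0.17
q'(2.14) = -0.09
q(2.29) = 0.16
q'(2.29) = -0.07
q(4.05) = 0.09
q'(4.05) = -0.02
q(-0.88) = -0.17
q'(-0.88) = 0.18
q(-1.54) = -0.19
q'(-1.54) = -0.04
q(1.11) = 1.31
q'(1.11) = -22.33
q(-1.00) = -0.18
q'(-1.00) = 0.11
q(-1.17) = -0.20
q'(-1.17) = 0.03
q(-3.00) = -0.12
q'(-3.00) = -0.04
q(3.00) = 0.12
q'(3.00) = -0.04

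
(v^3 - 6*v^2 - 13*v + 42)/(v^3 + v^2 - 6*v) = (v - 7)/v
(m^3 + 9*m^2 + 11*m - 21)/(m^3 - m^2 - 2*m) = (-m^3 - 9*m^2 - 11*m + 21)/(m*(-m^2 + m + 2))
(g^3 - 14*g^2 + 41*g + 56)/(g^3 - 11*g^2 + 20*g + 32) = (g - 7)/(g - 4)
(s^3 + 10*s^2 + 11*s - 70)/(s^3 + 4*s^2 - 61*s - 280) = (s - 2)/(s - 8)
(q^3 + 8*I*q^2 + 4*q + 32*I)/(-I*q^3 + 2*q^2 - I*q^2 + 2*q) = (I*q^2 - 6*q + 16*I)/(q*(q + 1))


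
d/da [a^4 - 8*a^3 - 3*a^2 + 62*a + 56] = 4*a^3 - 24*a^2 - 6*a + 62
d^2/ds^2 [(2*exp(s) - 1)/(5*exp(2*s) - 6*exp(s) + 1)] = (50*exp(4*s) - 40*exp(3*s) + 30*exp(2*s) - 4*exp(s) - 4)*exp(s)/(125*exp(6*s) - 450*exp(5*s) + 615*exp(4*s) - 396*exp(3*s) + 123*exp(2*s) - 18*exp(s) + 1)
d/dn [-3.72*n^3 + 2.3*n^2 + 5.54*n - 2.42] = -11.16*n^2 + 4.6*n + 5.54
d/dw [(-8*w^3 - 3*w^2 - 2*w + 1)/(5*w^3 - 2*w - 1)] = (15*w^4 + 52*w^3 + 15*w^2 + 6*w + 4)/(25*w^6 - 20*w^4 - 10*w^3 + 4*w^2 + 4*w + 1)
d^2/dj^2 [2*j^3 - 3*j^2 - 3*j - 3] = 12*j - 6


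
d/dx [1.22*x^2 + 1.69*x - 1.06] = 2.44*x + 1.69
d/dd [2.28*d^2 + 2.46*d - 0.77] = 4.56*d + 2.46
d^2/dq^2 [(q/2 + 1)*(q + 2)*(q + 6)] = 3*q + 10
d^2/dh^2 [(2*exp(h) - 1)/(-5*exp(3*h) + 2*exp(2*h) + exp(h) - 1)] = (-200*exp(6*h) + 285*exp(5*h) - 158*exp(4*h) + 140*exp(3*h) - 63*exp(2*h) + 7*exp(h) - 1)*exp(h)/(125*exp(9*h) - 150*exp(8*h) - 15*exp(7*h) + 127*exp(6*h) - 57*exp(5*h) - 24*exp(4*h) + 26*exp(3*h) - 3*exp(2*h) - 3*exp(h) + 1)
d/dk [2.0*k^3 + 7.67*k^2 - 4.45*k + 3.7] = 6.0*k^2 + 15.34*k - 4.45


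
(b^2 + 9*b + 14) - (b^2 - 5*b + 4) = 14*b + 10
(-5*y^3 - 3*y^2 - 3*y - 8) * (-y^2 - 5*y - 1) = 5*y^5 + 28*y^4 + 23*y^3 + 26*y^2 + 43*y + 8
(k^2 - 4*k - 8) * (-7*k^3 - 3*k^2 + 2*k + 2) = -7*k^5 + 25*k^4 + 70*k^3 + 18*k^2 - 24*k - 16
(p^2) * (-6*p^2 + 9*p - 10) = -6*p^4 + 9*p^3 - 10*p^2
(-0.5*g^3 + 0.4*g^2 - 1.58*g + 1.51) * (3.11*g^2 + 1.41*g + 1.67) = -1.555*g^5 + 0.539*g^4 - 5.1848*g^3 + 3.1363*g^2 - 0.5095*g + 2.5217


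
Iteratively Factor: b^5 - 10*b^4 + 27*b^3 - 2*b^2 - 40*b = (b + 1)*(b^4 - 11*b^3 + 38*b^2 - 40*b) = (b - 2)*(b + 1)*(b^3 - 9*b^2 + 20*b) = b*(b - 2)*(b + 1)*(b^2 - 9*b + 20) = b*(b - 5)*(b - 2)*(b + 1)*(b - 4)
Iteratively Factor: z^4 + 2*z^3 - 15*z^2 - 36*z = (z - 4)*(z^3 + 6*z^2 + 9*z) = (z - 4)*(z + 3)*(z^2 + 3*z) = z*(z - 4)*(z + 3)*(z + 3)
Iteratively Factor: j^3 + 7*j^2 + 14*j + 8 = (j + 4)*(j^2 + 3*j + 2) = (j + 1)*(j + 4)*(j + 2)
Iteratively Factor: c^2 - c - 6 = (c - 3)*(c + 2)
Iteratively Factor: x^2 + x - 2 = (x + 2)*(x - 1)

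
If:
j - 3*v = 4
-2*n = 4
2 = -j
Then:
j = -2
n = -2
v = -2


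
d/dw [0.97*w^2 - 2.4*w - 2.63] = 1.94*w - 2.4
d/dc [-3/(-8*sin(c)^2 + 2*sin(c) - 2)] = 3*(1 - 8*sin(c))*cos(c)/(2*(4*sin(c)^2 - sin(c) + 1)^2)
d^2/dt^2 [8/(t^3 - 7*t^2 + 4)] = 16*(t^2*(3*t - 14)^2 + (7 - 3*t)*(t^3 - 7*t^2 + 4))/(t^3 - 7*t^2 + 4)^3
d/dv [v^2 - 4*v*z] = 2*v - 4*z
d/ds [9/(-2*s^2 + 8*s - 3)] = 36*(s - 2)/(2*s^2 - 8*s + 3)^2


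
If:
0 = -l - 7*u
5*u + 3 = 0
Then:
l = 21/5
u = -3/5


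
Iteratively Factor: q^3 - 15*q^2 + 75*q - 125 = (q - 5)*(q^2 - 10*q + 25) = (q - 5)^2*(q - 5)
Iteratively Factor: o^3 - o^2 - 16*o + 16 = (o - 1)*(o^2 - 16) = (o - 1)*(o + 4)*(o - 4)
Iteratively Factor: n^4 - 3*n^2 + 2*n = (n + 2)*(n^3 - 2*n^2 + n) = (n - 1)*(n + 2)*(n^2 - n) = n*(n - 1)*(n + 2)*(n - 1)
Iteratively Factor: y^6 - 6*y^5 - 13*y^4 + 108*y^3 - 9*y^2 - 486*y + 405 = (y - 3)*(y^5 - 3*y^4 - 22*y^3 + 42*y^2 + 117*y - 135) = (y - 3)*(y + 3)*(y^4 - 6*y^3 - 4*y^2 + 54*y - 45) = (y - 5)*(y - 3)*(y + 3)*(y^3 - y^2 - 9*y + 9) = (y - 5)*(y - 3)*(y + 3)^2*(y^2 - 4*y + 3) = (y - 5)*(y - 3)^2*(y + 3)^2*(y - 1)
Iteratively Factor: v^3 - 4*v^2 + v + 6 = (v - 3)*(v^2 - v - 2) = (v - 3)*(v - 2)*(v + 1)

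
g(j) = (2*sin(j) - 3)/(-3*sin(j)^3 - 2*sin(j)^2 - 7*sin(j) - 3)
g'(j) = (2*sin(j) - 3)*(9*sin(j)^2*cos(j) + 4*sin(j)*cos(j) + 7*cos(j))/(-3*sin(j)^3 - 2*sin(j)^2 - 7*sin(j) - 3)^2 + 2*cos(j)/(-3*sin(j)^3 - 2*sin(j)^2 - 7*sin(j) - 3)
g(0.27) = 0.49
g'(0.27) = -1.19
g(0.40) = 0.36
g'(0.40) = -0.82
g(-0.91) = -1.66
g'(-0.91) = -3.05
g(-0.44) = 25.77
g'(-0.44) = -1093.33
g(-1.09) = -1.28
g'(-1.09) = -1.43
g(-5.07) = 0.08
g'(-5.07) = -0.09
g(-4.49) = 0.07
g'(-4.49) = 0.05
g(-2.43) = -2.77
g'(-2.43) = 10.14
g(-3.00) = 1.61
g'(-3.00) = 6.12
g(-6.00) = 0.47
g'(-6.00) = -1.14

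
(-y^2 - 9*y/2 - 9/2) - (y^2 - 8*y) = -2*y^2 + 7*y/2 - 9/2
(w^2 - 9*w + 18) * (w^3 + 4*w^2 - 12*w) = w^5 - 5*w^4 - 30*w^3 + 180*w^2 - 216*w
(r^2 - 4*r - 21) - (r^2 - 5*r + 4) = r - 25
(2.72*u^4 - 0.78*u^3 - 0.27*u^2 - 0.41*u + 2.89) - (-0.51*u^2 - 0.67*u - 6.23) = 2.72*u^4 - 0.78*u^3 + 0.24*u^2 + 0.26*u + 9.12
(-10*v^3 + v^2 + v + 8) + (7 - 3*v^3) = -13*v^3 + v^2 + v + 15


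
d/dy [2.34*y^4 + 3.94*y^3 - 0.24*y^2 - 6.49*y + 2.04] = 9.36*y^3 + 11.82*y^2 - 0.48*y - 6.49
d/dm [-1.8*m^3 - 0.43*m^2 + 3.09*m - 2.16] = -5.4*m^2 - 0.86*m + 3.09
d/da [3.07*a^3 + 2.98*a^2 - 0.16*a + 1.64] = 9.21*a^2 + 5.96*a - 0.16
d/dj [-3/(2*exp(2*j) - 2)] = 3/(4*sinh(j)^2)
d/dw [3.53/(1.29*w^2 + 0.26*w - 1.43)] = (-9.1074*w - 0.9178)/(1.29*w^2 + 0.26*w - 1.43)^2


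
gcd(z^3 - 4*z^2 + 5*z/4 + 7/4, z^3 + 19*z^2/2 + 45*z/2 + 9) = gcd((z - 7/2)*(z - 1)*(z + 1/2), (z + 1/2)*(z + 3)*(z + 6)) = z + 1/2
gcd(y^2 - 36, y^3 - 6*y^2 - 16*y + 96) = y - 6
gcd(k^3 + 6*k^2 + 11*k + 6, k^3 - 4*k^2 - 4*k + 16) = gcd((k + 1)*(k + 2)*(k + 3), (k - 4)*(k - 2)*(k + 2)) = k + 2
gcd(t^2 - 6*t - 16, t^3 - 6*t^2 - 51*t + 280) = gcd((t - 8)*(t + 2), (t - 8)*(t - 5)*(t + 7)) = t - 8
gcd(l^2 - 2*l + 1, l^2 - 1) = l - 1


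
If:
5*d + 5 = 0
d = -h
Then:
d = -1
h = 1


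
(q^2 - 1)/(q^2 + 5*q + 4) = (q - 1)/(q + 4)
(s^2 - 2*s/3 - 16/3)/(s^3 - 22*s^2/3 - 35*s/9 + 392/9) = 3*(s + 2)/(3*s^2 - 14*s - 49)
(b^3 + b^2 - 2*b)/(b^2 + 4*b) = (b^2 + b - 2)/(b + 4)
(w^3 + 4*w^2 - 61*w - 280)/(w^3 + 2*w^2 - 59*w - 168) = (w + 5)/(w + 3)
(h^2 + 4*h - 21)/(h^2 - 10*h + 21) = (h + 7)/(h - 7)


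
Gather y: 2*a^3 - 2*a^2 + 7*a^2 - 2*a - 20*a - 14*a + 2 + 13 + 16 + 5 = 2*a^3 + 5*a^2 - 36*a + 36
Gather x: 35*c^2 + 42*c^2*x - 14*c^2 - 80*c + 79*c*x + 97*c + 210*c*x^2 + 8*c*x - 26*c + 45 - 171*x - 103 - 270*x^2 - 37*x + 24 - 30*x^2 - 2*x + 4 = 21*c^2 - 9*c + x^2*(210*c - 300) + x*(42*c^2 + 87*c - 210) - 30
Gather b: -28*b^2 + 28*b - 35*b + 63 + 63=-28*b^2 - 7*b + 126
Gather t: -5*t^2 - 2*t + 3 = -5*t^2 - 2*t + 3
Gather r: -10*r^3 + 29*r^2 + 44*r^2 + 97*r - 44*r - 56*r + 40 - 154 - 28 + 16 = -10*r^3 + 73*r^2 - 3*r - 126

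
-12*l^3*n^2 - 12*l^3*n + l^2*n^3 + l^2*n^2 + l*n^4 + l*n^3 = n*(-3*l + n)*(4*l + n)*(l*n + l)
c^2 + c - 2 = (c - 1)*(c + 2)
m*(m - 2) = m^2 - 2*m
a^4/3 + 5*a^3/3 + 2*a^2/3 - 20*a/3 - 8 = (a/3 + 1)*(a - 2)*(a + 2)^2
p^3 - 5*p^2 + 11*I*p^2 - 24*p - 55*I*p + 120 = (p - 5)*(p + 3*I)*(p + 8*I)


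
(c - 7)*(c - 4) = c^2 - 11*c + 28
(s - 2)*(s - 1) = s^2 - 3*s + 2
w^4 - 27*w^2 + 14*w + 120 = (w - 4)*(w - 3)*(w + 2)*(w + 5)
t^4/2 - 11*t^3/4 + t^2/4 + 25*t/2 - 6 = (t/2 + 1)*(t - 4)*(t - 3)*(t - 1/2)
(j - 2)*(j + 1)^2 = j^3 - 3*j - 2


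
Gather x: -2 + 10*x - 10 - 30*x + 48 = 36 - 20*x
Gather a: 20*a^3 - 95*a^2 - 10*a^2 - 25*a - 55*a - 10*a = 20*a^3 - 105*a^2 - 90*a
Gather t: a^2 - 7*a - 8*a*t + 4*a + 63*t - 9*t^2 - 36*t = a^2 - 3*a - 9*t^2 + t*(27 - 8*a)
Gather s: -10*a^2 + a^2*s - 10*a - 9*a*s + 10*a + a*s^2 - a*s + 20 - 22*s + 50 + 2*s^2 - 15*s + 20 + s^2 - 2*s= -10*a^2 + s^2*(a + 3) + s*(a^2 - 10*a - 39) + 90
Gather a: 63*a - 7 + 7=63*a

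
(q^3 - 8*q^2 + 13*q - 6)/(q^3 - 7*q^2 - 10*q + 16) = (q^2 - 7*q + 6)/(q^2 - 6*q - 16)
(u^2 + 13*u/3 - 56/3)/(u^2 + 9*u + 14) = (u - 8/3)/(u + 2)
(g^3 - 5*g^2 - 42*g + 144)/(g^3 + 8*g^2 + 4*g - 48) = (g^2 - 11*g + 24)/(g^2 + 2*g - 8)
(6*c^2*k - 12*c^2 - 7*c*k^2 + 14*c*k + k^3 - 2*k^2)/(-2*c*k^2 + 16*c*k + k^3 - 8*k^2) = (-6*c^2*k + 12*c^2 + 7*c*k^2 - 14*c*k - k^3 + 2*k^2)/(k*(2*c*k - 16*c - k^2 + 8*k))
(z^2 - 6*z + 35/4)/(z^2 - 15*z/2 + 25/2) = (z - 7/2)/(z - 5)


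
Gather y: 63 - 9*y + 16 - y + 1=80 - 10*y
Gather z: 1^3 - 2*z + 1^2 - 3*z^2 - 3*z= -3*z^2 - 5*z + 2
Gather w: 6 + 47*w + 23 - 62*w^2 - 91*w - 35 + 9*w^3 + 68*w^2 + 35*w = 9*w^3 + 6*w^2 - 9*w - 6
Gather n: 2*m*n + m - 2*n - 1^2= m + n*(2*m - 2) - 1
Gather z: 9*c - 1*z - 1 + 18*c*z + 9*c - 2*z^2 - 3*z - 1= 18*c - 2*z^2 + z*(18*c - 4) - 2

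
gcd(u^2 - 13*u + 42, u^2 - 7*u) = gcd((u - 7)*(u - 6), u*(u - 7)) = u - 7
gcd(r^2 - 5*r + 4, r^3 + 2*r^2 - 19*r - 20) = r - 4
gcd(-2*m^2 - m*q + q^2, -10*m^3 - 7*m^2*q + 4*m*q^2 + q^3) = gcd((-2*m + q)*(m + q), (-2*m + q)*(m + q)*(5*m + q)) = -2*m^2 - m*q + q^2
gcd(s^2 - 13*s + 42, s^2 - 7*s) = s - 7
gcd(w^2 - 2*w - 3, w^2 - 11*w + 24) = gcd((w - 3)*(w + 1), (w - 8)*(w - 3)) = w - 3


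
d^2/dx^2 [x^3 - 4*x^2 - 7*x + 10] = 6*x - 8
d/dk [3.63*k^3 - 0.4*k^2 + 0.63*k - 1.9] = 10.89*k^2 - 0.8*k + 0.63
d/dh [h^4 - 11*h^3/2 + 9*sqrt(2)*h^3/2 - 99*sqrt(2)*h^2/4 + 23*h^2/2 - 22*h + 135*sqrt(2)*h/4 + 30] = 4*h^3 - 33*h^2/2 + 27*sqrt(2)*h^2/2 - 99*sqrt(2)*h/2 + 23*h - 22 + 135*sqrt(2)/4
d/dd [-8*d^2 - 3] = -16*d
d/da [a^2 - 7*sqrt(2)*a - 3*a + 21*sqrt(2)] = 2*a - 7*sqrt(2) - 3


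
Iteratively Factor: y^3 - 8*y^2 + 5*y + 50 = (y - 5)*(y^2 - 3*y - 10) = (y - 5)*(y + 2)*(y - 5)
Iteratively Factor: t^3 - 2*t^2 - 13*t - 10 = (t - 5)*(t^2 + 3*t + 2) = (t - 5)*(t + 1)*(t + 2)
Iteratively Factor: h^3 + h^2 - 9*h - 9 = (h + 1)*(h^2 - 9) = (h + 1)*(h + 3)*(h - 3)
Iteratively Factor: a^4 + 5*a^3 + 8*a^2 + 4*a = (a + 1)*(a^3 + 4*a^2 + 4*a) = a*(a + 1)*(a^2 + 4*a + 4) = a*(a + 1)*(a + 2)*(a + 2)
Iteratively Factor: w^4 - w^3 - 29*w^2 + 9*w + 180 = (w - 3)*(w^3 + 2*w^2 - 23*w - 60) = (w - 3)*(w + 4)*(w^2 - 2*w - 15) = (w - 5)*(w - 3)*(w + 4)*(w + 3)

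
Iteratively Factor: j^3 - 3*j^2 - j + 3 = (j + 1)*(j^2 - 4*j + 3) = (j - 1)*(j + 1)*(j - 3)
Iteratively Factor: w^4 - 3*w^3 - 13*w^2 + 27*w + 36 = (w - 4)*(w^3 + w^2 - 9*w - 9) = (w - 4)*(w + 3)*(w^2 - 2*w - 3) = (w - 4)*(w + 1)*(w + 3)*(w - 3)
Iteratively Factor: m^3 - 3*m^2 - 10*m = (m - 5)*(m^2 + 2*m) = (m - 5)*(m + 2)*(m)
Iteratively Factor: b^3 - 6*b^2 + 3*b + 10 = (b - 2)*(b^2 - 4*b - 5) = (b - 5)*(b - 2)*(b + 1)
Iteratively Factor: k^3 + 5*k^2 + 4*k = (k + 4)*(k^2 + k) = (k + 1)*(k + 4)*(k)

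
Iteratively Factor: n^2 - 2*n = (n - 2)*(n)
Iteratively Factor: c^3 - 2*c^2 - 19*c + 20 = (c + 4)*(c^2 - 6*c + 5) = (c - 1)*(c + 4)*(c - 5)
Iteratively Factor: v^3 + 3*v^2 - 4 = (v + 2)*(v^2 + v - 2) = (v - 1)*(v + 2)*(v + 2)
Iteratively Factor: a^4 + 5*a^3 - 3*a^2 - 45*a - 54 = (a + 3)*(a^3 + 2*a^2 - 9*a - 18) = (a - 3)*(a + 3)*(a^2 + 5*a + 6) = (a - 3)*(a + 3)^2*(a + 2)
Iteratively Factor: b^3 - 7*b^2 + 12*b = (b - 4)*(b^2 - 3*b) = b*(b - 4)*(b - 3)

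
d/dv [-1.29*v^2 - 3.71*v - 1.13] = -2.58*v - 3.71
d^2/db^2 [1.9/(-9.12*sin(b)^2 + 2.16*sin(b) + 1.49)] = (-632.12544*sin(b)^4 + 112.28544*sin(b)^3 + 836.04864*sin(b)^2 - 218.45592*sin(b) + 69.36672)/(-9.12*sin(b)^2 + 2.16*sin(b) + 1.49)^3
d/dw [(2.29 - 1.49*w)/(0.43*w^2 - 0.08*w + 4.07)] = (0.6407*w^2 - 1.9694*w - 5.8811)/(0.1849*w^4 - 0.0688*w^3 + 3.5066*w^2 - 0.6512*w + 16.5649)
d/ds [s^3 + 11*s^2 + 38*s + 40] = 3*s^2 + 22*s + 38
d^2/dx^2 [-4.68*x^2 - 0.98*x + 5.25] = -9.36000000000000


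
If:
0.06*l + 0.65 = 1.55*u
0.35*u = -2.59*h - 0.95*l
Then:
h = 3.97361647361647 - 9.61068211068211*u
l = 25.8333333333333*u - 10.8333333333333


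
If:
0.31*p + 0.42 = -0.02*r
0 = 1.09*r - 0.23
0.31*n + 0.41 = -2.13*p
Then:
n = 8.08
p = -1.37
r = 0.21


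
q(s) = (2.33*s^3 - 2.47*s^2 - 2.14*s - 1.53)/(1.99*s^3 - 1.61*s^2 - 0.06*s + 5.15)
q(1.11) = -0.65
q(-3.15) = 1.26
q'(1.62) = 1.07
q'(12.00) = 0.00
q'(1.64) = 1.07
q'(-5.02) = 0.01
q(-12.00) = 1.19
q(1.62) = -0.17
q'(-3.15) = 0.07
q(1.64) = -0.15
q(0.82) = -0.72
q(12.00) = 1.13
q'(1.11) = 0.58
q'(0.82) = -0.11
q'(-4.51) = 0.02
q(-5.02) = 1.21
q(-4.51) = 1.22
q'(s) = (-5.97*s^2 + 3.22*s + 0.06)*(2.33*s^3 - 2.47*s^2 - 2.14*s - 1.53)/(1.99*s^3 - 1.61*s^2 - 0.06*s + 5.15)^2 + (6.99*s^2 - 4.94*s - 2.14)/(1.99*s^3 - 1.61*s^2 - 0.06*s + 5.15) = (1.164*s^4 + 8.2376*s^3 + 41.8354*s^2 - 30.3676*s - 11.1128)/(3.9601*s^6 - 6.4078*s^5 + 2.3533*s^4 + 20.6902*s^3 - 16.5794*s^2 - 0.618*s + 26.5225)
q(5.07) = 1.02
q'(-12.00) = 0.00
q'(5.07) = 0.06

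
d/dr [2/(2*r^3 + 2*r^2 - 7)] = 4*r*(-3*r - 2)/(2*r^3 + 2*r^2 - 7)^2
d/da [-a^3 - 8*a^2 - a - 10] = -3*a^2 - 16*a - 1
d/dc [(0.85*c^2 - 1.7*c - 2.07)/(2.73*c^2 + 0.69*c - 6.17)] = (5.2275*c^2 + 0.8132*c + 11.9173)/(7.4529*c^4 + 3.7674*c^3 - 33.2121*c^2 - 8.5146*c + 38.0689)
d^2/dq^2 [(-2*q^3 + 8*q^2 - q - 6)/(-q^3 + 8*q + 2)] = 2*(-8*q^6 + 51*q^5 - 132*q^4 + 24*q^3 - 36*q^2 + 60*q + 336)/(q^9 - 24*q^7 - 6*q^6 + 192*q^5 + 96*q^4 - 500*q^3 - 384*q^2 - 96*q - 8)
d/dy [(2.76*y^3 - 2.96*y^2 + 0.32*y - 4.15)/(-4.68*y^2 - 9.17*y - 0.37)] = (-12.9168*y^4 - 50.6184*y^3 + 25.5772*y^2 - 36.6536*y - 38.1739)/(21.9024*y^4 + 85.8312*y^3 + 87.5521*y^2 + 6.7858*y + 0.1369)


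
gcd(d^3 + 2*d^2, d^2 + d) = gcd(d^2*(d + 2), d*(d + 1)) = d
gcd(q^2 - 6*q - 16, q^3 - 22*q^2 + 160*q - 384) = q - 8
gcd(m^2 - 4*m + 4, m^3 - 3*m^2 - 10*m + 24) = m - 2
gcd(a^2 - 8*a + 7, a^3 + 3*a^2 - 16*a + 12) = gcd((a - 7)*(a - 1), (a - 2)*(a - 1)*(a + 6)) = a - 1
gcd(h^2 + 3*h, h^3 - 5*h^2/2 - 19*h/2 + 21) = h + 3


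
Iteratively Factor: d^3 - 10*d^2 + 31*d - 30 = (d - 5)*(d^2 - 5*d + 6) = (d - 5)*(d - 2)*(d - 3)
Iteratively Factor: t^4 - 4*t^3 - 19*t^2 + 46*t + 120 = (t - 5)*(t^3 + t^2 - 14*t - 24) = (t - 5)*(t - 4)*(t^2 + 5*t + 6) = (t - 5)*(t - 4)*(t + 3)*(t + 2)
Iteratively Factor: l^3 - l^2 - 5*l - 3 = (l + 1)*(l^2 - 2*l - 3) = (l - 3)*(l + 1)*(l + 1)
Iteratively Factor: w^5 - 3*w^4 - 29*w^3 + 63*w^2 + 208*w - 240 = (w + 4)*(w^4 - 7*w^3 - w^2 + 67*w - 60) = (w - 4)*(w + 4)*(w^3 - 3*w^2 - 13*w + 15) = (w - 4)*(w - 1)*(w + 4)*(w^2 - 2*w - 15) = (w - 4)*(w - 1)*(w + 3)*(w + 4)*(w - 5)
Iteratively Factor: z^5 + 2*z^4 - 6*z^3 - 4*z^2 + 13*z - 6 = (z - 1)*(z^4 + 3*z^3 - 3*z^2 - 7*z + 6) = (z - 1)^2*(z^3 + 4*z^2 + z - 6) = (z - 1)^2*(z + 3)*(z^2 + z - 2) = (z - 1)^3*(z + 3)*(z + 2)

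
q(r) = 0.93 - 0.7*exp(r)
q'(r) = -0.7*exp(r)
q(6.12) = -317.48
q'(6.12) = -318.41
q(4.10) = -41.31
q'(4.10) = -42.24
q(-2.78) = 0.89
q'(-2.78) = -0.04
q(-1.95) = 0.83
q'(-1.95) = -0.10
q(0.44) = -0.16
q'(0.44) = -1.09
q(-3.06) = 0.90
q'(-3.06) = -0.03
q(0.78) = -0.60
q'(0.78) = -1.53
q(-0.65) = 0.56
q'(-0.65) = -0.37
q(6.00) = -281.47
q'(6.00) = -282.40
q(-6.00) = 0.93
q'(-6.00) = 0.00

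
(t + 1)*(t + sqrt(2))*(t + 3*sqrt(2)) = t^3 + t^2 + 4*sqrt(2)*t^2 + 4*sqrt(2)*t + 6*t + 6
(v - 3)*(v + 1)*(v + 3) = v^3 + v^2 - 9*v - 9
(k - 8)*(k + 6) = k^2 - 2*k - 48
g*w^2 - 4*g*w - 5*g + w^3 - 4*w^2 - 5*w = (g + w)*(w - 5)*(w + 1)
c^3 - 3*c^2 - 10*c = c*(c - 5)*(c + 2)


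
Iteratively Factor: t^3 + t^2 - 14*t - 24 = (t - 4)*(t^2 + 5*t + 6) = (t - 4)*(t + 3)*(t + 2)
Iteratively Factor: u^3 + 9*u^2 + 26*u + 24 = (u + 3)*(u^2 + 6*u + 8) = (u + 2)*(u + 3)*(u + 4)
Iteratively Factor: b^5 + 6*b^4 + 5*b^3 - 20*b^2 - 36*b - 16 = (b + 2)*(b^4 + 4*b^3 - 3*b^2 - 14*b - 8) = (b + 1)*(b + 2)*(b^3 + 3*b^2 - 6*b - 8) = (b - 2)*(b + 1)*(b + 2)*(b^2 + 5*b + 4) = (b - 2)*(b + 1)*(b + 2)*(b + 4)*(b + 1)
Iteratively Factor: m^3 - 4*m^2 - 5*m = (m - 5)*(m^2 + m) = (m - 5)*(m + 1)*(m)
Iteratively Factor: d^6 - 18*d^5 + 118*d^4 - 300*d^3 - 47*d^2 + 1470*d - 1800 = (d - 5)*(d^5 - 13*d^4 + 53*d^3 - 35*d^2 - 222*d + 360) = (d - 5)*(d - 3)*(d^4 - 10*d^3 + 23*d^2 + 34*d - 120) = (d - 5)*(d - 4)*(d - 3)*(d^3 - 6*d^2 - d + 30) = (d - 5)*(d - 4)*(d - 3)^2*(d^2 - 3*d - 10) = (d - 5)*(d - 4)*(d - 3)^2*(d + 2)*(d - 5)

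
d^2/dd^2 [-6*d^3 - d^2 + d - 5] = -36*d - 2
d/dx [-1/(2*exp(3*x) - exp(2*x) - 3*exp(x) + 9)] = (6*exp(2*x) - 2*exp(x) - 3)*exp(x)/(2*exp(3*x) - exp(2*x) - 3*exp(x) + 9)^2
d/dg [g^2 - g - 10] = 2*g - 1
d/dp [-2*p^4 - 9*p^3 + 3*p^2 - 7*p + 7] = -8*p^3 - 27*p^2 + 6*p - 7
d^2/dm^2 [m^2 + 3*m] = 2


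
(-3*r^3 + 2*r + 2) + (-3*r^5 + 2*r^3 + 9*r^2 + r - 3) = -3*r^5 - r^3 + 9*r^2 + 3*r - 1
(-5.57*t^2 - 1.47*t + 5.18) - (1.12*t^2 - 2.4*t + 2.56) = -6.69*t^2 + 0.93*t + 2.62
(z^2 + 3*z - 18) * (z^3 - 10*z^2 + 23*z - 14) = z^5 - 7*z^4 - 25*z^3 + 235*z^2 - 456*z + 252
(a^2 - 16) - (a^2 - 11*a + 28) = 11*a - 44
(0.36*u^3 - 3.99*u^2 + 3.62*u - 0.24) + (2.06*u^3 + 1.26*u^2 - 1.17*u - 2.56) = 2.42*u^3 - 2.73*u^2 + 2.45*u - 2.8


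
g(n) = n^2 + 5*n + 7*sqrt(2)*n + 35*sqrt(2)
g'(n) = 2*n + 5 + 7*sqrt(2)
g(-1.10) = 34.32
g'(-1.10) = 12.70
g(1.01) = 65.57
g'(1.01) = 16.92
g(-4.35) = 3.61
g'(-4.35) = 6.20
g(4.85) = 145.28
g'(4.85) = 24.60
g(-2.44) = 19.10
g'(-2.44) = 10.02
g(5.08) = 150.99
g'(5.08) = 25.06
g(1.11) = 67.27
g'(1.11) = 17.12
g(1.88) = 81.04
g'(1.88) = 18.66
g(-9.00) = -3.60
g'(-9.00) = -3.10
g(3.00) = 103.20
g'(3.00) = 20.90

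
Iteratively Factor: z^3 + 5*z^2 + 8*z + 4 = (z + 2)*(z^2 + 3*z + 2) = (z + 2)^2*(z + 1)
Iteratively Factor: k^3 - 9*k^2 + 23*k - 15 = (k - 1)*(k^2 - 8*k + 15) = (k - 3)*(k - 1)*(k - 5)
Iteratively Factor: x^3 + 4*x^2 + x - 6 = (x - 1)*(x^2 + 5*x + 6) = (x - 1)*(x + 2)*(x + 3)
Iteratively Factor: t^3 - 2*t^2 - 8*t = (t - 4)*(t^2 + 2*t) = (t - 4)*(t + 2)*(t)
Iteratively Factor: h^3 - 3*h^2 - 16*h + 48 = (h + 4)*(h^2 - 7*h + 12) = (h - 4)*(h + 4)*(h - 3)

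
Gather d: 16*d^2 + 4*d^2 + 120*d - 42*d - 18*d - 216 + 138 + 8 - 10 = 20*d^2 + 60*d - 80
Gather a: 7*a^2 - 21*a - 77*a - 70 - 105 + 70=7*a^2 - 98*a - 105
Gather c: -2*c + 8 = 8 - 2*c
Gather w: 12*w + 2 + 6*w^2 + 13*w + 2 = 6*w^2 + 25*w + 4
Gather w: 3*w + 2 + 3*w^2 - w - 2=3*w^2 + 2*w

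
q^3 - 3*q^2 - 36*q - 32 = (q - 8)*(q + 1)*(q + 4)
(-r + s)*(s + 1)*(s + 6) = -r*s^2 - 7*r*s - 6*r + s^3 + 7*s^2 + 6*s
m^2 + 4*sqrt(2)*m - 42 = (m - 3*sqrt(2))*(m + 7*sqrt(2))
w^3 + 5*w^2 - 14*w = w*(w - 2)*(w + 7)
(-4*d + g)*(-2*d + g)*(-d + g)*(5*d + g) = -40*d^4 + 62*d^3*g - 21*d^2*g^2 - 2*d*g^3 + g^4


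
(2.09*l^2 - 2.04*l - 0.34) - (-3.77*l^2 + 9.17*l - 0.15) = 5.86*l^2 - 11.21*l - 0.19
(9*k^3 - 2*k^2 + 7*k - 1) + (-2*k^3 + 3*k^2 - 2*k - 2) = 7*k^3 + k^2 + 5*k - 3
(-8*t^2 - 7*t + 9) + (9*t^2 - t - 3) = t^2 - 8*t + 6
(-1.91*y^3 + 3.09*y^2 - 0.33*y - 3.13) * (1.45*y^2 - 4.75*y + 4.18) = -2.7695*y^5 + 13.553*y^4 - 23.1398*y^3 + 9.9452*y^2 + 13.4881*y - 13.0834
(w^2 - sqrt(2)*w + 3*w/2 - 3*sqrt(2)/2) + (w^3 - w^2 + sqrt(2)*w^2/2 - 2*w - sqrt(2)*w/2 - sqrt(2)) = w^3 + sqrt(2)*w^2/2 - 3*sqrt(2)*w/2 - w/2 - 5*sqrt(2)/2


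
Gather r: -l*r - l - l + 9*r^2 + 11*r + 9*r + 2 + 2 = -2*l + 9*r^2 + r*(20 - l) + 4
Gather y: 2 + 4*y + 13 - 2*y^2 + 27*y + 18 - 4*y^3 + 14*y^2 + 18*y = -4*y^3 + 12*y^2 + 49*y + 33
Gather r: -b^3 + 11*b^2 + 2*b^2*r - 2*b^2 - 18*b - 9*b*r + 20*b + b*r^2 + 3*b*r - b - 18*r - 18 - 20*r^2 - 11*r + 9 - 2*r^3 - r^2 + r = -b^3 + 9*b^2 + b - 2*r^3 + r^2*(b - 21) + r*(2*b^2 - 6*b - 28) - 9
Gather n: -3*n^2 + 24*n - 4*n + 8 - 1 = -3*n^2 + 20*n + 7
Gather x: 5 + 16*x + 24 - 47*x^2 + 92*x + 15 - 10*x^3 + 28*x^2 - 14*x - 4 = -10*x^3 - 19*x^2 + 94*x + 40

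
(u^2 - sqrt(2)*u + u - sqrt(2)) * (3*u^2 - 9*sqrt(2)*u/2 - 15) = 3*u^4 - 15*sqrt(2)*u^3/2 + 3*u^3 - 15*sqrt(2)*u^2/2 - 6*u^2 - 6*u + 15*sqrt(2)*u + 15*sqrt(2)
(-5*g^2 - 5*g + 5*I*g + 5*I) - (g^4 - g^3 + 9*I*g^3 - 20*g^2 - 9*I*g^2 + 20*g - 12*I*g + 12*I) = -g^4 + g^3 - 9*I*g^3 + 15*g^2 + 9*I*g^2 - 25*g + 17*I*g - 7*I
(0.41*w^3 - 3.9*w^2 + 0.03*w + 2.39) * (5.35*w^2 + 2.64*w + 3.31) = 2.1935*w^5 - 19.7826*w^4 - 8.7784*w^3 - 0.0433000000000005*w^2 + 6.4089*w + 7.9109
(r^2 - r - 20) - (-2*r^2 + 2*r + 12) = 3*r^2 - 3*r - 32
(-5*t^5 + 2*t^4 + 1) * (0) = 0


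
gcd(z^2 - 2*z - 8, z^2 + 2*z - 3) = 1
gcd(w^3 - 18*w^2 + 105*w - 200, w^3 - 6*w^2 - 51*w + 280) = w^2 - 13*w + 40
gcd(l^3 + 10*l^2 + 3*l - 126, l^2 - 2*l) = 1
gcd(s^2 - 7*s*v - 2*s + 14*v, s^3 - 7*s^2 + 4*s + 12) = s - 2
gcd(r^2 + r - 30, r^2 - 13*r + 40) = r - 5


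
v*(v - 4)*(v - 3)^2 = v^4 - 10*v^3 + 33*v^2 - 36*v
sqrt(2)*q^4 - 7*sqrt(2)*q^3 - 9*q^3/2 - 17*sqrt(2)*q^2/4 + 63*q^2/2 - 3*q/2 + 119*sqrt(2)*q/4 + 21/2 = (q - 7)*(q - 3*sqrt(2))*(q + sqrt(2)/2)*(sqrt(2)*q + 1/2)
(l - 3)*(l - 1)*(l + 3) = l^3 - l^2 - 9*l + 9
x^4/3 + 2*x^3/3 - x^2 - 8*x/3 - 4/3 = (x/3 + 1/3)*(x - 2)*(x + 1)*(x + 2)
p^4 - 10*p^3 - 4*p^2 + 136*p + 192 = (p - 8)*(p - 6)*(p + 2)^2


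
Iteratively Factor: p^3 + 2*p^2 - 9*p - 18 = (p - 3)*(p^2 + 5*p + 6) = (p - 3)*(p + 3)*(p + 2)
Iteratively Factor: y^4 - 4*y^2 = (y)*(y^3 - 4*y) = y*(y - 2)*(y^2 + 2*y) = y^2*(y - 2)*(y + 2)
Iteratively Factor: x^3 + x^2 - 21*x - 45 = (x - 5)*(x^2 + 6*x + 9) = (x - 5)*(x + 3)*(x + 3)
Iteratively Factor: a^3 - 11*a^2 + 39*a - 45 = (a - 3)*(a^2 - 8*a + 15) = (a - 3)^2*(a - 5)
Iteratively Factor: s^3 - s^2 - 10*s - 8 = (s + 1)*(s^2 - 2*s - 8) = (s + 1)*(s + 2)*(s - 4)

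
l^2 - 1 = (l - 1)*(l + 1)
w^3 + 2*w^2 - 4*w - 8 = (w - 2)*(w + 2)^2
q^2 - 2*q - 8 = (q - 4)*(q + 2)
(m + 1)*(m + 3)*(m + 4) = m^3 + 8*m^2 + 19*m + 12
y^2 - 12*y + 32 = (y - 8)*(y - 4)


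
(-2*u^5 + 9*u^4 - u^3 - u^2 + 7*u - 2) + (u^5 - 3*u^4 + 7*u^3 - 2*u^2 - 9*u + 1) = -u^5 + 6*u^4 + 6*u^3 - 3*u^2 - 2*u - 1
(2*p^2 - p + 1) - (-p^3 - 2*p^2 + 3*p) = p^3 + 4*p^2 - 4*p + 1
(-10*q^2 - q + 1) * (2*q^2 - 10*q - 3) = -20*q^4 + 98*q^3 + 42*q^2 - 7*q - 3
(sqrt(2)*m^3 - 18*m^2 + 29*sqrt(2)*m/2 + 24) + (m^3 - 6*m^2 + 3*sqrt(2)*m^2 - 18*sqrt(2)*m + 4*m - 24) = m^3 + sqrt(2)*m^3 - 24*m^2 + 3*sqrt(2)*m^2 - 7*sqrt(2)*m/2 + 4*m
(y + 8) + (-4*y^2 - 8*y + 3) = -4*y^2 - 7*y + 11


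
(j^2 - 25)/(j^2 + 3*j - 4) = (j^2 - 25)/(j^2 + 3*j - 4)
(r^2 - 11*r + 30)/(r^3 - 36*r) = (r - 5)/(r*(r + 6))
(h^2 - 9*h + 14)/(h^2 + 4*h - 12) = (h - 7)/(h + 6)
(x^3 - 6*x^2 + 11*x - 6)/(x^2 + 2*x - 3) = (x^2 - 5*x + 6)/(x + 3)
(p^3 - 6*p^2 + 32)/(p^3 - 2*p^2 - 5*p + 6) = (p^2 - 8*p + 16)/(p^2 - 4*p + 3)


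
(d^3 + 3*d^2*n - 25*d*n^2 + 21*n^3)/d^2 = d + 3*n - 25*n^2/d + 21*n^3/d^2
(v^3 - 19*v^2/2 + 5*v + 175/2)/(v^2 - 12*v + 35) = v + 5/2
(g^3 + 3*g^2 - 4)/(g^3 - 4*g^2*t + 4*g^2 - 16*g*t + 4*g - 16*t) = (1 - g)/(-g + 4*t)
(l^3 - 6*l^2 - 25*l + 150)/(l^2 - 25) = l - 6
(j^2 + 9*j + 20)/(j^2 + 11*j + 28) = (j + 5)/(j + 7)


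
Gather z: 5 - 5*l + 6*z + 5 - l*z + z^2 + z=-5*l + z^2 + z*(7 - l) + 10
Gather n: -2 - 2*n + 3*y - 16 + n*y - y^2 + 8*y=n*(y - 2) - y^2 + 11*y - 18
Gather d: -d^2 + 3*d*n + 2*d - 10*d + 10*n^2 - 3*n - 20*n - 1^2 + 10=-d^2 + d*(3*n - 8) + 10*n^2 - 23*n + 9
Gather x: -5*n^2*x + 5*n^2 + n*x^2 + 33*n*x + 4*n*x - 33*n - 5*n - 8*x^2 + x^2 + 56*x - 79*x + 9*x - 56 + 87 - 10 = 5*n^2 - 38*n + x^2*(n - 7) + x*(-5*n^2 + 37*n - 14) + 21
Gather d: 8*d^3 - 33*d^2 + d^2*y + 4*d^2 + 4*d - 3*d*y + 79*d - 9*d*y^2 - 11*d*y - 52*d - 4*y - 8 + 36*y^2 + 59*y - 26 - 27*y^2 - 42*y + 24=8*d^3 + d^2*(y - 29) + d*(-9*y^2 - 14*y + 31) + 9*y^2 + 13*y - 10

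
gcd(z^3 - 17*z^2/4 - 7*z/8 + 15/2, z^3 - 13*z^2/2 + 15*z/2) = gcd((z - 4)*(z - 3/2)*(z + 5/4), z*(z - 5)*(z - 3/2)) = z - 3/2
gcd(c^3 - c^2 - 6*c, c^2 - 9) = c - 3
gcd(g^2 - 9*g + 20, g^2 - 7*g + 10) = g - 5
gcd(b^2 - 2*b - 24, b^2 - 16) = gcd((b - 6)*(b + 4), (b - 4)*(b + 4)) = b + 4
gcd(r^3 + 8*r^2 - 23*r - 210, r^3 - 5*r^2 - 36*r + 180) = r^2 + r - 30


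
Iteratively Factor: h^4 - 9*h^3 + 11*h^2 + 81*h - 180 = (h - 3)*(h^3 - 6*h^2 - 7*h + 60) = (h - 3)*(h + 3)*(h^2 - 9*h + 20) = (h - 5)*(h - 3)*(h + 3)*(h - 4)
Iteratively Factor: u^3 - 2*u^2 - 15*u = (u)*(u^2 - 2*u - 15) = u*(u - 5)*(u + 3)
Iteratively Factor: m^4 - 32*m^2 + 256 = (m - 4)*(m^3 + 4*m^2 - 16*m - 64) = (m - 4)^2*(m^2 + 8*m + 16) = (m - 4)^2*(m + 4)*(m + 4)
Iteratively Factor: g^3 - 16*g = (g)*(g^2 - 16) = g*(g + 4)*(g - 4)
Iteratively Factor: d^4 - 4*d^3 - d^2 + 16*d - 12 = (d - 3)*(d^3 - d^2 - 4*d + 4) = (d - 3)*(d - 1)*(d^2 - 4) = (d - 3)*(d - 1)*(d + 2)*(d - 2)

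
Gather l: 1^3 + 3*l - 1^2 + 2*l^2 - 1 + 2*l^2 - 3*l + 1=4*l^2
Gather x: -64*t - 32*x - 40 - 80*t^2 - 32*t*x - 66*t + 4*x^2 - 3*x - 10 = -80*t^2 - 130*t + 4*x^2 + x*(-32*t - 35) - 50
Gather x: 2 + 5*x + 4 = 5*x + 6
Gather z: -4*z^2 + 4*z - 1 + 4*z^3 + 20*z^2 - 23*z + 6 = 4*z^3 + 16*z^2 - 19*z + 5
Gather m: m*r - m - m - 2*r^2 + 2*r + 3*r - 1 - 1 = m*(r - 2) - 2*r^2 + 5*r - 2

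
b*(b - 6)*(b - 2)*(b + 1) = b^4 - 7*b^3 + 4*b^2 + 12*b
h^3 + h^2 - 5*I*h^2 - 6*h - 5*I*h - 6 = (h + 1)*(h - 3*I)*(h - 2*I)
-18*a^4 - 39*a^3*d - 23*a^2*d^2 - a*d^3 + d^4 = (-6*a + d)*(a + d)^2*(3*a + d)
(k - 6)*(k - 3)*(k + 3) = k^3 - 6*k^2 - 9*k + 54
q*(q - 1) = q^2 - q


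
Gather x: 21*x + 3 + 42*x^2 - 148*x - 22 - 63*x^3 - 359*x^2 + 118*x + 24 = -63*x^3 - 317*x^2 - 9*x + 5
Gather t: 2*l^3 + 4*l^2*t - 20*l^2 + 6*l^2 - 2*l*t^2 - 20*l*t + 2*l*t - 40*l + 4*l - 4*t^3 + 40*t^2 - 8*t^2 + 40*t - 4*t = 2*l^3 - 14*l^2 - 36*l - 4*t^3 + t^2*(32 - 2*l) + t*(4*l^2 - 18*l + 36)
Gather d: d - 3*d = -2*d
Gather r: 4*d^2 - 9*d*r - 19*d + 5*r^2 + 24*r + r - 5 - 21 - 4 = 4*d^2 - 19*d + 5*r^2 + r*(25 - 9*d) - 30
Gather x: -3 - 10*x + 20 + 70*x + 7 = 60*x + 24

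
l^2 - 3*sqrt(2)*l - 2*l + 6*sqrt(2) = (l - 2)*(l - 3*sqrt(2))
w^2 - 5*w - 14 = (w - 7)*(w + 2)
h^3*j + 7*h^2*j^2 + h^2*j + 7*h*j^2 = h*(h + 7*j)*(h*j + j)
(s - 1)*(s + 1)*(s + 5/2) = s^3 + 5*s^2/2 - s - 5/2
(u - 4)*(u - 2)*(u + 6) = u^3 - 28*u + 48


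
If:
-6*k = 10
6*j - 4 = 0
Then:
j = 2/3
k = -5/3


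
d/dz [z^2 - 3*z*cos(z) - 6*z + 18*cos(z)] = 3*z*sin(z) + 2*z - 18*sin(z) - 3*cos(z) - 6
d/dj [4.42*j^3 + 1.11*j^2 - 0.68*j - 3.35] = 13.26*j^2 + 2.22*j - 0.68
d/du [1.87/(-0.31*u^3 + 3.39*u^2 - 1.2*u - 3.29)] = (1.7391*u^2 - 12.6786*u + 2.244)/(0.31*u^3 - 3.39*u^2 + 1.2*u + 3.29)^2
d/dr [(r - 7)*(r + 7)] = 2*r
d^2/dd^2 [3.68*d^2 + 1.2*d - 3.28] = 7.36000000000000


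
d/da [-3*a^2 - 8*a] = -6*a - 8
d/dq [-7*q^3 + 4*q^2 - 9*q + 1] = -21*q^2 + 8*q - 9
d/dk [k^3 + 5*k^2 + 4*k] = 3*k^2 + 10*k + 4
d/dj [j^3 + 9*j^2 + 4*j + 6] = 3*j^2 + 18*j + 4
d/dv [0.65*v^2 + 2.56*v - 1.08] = 1.3*v + 2.56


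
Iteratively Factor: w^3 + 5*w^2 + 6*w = (w + 3)*(w^2 + 2*w) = w*(w + 3)*(w + 2)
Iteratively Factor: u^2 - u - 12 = (u + 3)*(u - 4)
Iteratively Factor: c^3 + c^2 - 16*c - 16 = (c + 1)*(c^2 - 16) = (c + 1)*(c + 4)*(c - 4)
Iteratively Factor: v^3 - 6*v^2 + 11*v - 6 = (v - 1)*(v^2 - 5*v + 6) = (v - 2)*(v - 1)*(v - 3)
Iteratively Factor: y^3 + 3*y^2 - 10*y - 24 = (y + 2)*(y^2 + y - 12) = (y + 2)*(y + 4)*(y - 3)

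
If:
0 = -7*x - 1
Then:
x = -1/7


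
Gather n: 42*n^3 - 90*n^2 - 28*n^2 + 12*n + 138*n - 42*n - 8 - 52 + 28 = 42*n^3 - 118*n^2 + 108*n - 32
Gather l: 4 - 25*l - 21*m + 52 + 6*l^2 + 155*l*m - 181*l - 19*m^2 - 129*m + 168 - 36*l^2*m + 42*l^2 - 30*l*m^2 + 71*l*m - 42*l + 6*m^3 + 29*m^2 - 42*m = l^2*(48 - 36*m) + l*(-30*m^2 + 226*m - 248) + 6*m^3 + 10*m^2 - 192*m + 224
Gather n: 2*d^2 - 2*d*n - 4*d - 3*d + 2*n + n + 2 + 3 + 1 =2*d^2 - 7*d + n*(3 - 2*d) + 6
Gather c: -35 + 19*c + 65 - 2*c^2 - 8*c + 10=-2*c^2 + 11*c + 40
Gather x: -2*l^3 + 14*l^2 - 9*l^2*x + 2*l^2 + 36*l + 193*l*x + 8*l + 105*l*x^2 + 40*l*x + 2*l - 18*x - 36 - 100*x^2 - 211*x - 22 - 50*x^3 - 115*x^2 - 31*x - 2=-2*l^3 + 16*l^2 + 46*l - 50*x^3 + x^2*(105*l - 215) + x*(-9*l^2 + 233*l - 260) - 60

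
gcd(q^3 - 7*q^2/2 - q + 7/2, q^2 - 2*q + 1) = q - 1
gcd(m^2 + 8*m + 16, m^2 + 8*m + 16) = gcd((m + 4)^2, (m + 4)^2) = m^2 + 8*m + 16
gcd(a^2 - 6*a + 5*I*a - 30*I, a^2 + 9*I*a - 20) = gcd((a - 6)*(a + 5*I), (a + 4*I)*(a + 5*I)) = a + 5*I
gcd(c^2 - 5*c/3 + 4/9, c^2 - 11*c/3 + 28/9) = c - 4/3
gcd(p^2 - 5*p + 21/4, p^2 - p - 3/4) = p - 3/2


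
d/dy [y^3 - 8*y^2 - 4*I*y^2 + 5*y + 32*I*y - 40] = 3*y^2 - 16*y - 8*I*y + 5 + 32*I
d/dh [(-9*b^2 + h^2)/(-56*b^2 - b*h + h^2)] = (-2*h*(56*b^2 + b*h - h^2) - (b - 2*h)*(9*b^2 - h^2))/(56*b^2 + b*h - h^2)^2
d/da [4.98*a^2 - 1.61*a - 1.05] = 9.96*a - 1.61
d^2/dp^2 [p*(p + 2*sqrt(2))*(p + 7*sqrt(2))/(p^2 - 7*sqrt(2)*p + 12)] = 96*(5*p^3 - 12*sqrt(2)*p^2 - 12*p + 76*sqrt(2))/(p^6 - 21*sqrt(2)*p^5 + 330*p^4 - 1190*sqrt(2)*p^3 + 3960*p^2 - 3024*sqrt(2)*p + 1728)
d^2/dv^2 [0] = 0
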